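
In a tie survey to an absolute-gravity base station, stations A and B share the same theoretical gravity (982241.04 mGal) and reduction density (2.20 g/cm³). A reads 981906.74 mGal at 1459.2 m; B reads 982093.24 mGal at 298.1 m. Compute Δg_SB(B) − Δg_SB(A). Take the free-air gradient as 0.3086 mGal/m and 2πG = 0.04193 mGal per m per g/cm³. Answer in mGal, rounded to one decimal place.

-64.7

Δg_SB(A) = 981906.74 − 982241.04 + 0.3086×1459.2 − 0.04193×2.20×1459.2 = -18.60 mGal
Δg_SB(B) = 982093.24 − 982241.04 + 0.3086×298.1 − 0.04193×2.20×298.1 = -83.30 mGal
Difference = -83.30 − (-18.60) = -64.70 mGal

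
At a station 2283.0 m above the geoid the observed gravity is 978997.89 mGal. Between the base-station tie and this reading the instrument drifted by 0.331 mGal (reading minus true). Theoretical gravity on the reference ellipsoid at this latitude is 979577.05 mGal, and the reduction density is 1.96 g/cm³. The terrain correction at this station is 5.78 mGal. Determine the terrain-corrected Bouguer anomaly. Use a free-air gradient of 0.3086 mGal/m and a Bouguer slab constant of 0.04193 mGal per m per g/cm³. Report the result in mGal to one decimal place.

-56.8

Drift-corrected reading = 978997.89 − (0.331) = 978997.559 mGal
Free-air correction = 0.3086 × 2283.0 = 704.53 mGal
Free-air anomaly = 978997.559 − 979577.05 + (704.53) = 125.039 mGal
Bouguer slab correction = 0.04193 × 1.96 × 2283.0 = 187.62 mGal
Simple Bouguer anomaly = 125.039 − (187.62) = -62.581 mGal
Complete Bouguer anomaly = -62.581 + 5.78 = -56.801 mGal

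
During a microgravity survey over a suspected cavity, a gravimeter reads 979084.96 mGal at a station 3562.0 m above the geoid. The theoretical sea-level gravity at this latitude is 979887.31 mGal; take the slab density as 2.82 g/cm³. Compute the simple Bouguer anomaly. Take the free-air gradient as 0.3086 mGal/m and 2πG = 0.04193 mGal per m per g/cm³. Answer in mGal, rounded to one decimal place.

Free-air correction = 0.3086 × 3562.0 = 1099.23 mGal
Free-air anomaly = 979084.96 − 979887.31 + (1099.23) = 296.88 mGal
Bouguer slab correction = 0.04193 × 2.82 × 3562.0 = 421.18 mGal
Simple Bouguer anomaly = 296.88 − (421.18) = -124.30 mGal

-124.3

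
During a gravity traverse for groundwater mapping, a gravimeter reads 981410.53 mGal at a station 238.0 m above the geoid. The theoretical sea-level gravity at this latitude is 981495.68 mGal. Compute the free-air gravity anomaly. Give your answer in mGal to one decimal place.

-11.7

Free-air correction = 0.3086 × 238.0 = 73.45 mGal
Free-air anomaly = 981410.53 − 981495.68 + (73.45) = -11.70 mGal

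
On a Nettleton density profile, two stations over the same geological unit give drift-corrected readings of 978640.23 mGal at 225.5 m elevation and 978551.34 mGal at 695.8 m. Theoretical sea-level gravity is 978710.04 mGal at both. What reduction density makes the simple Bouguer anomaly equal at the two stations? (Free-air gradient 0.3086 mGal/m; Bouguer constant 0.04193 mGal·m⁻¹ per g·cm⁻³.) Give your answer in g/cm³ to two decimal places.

2.85

Δg_obs = 978551.34 − 978640.23 = -88.89 mGal over Δh = 695.8 − 225.5 = 470.3 m
Equal Bouguer anomalies ⇒ Δg_obs + (0.3086 − 0.04193ρ)·Δh = 0
0.3086 − 0.04193ρ = −Δg_obs/Δh = 0.18901
ρ = (0.3086 − 0.18901) / 0.04193 = 2.85 g/cm³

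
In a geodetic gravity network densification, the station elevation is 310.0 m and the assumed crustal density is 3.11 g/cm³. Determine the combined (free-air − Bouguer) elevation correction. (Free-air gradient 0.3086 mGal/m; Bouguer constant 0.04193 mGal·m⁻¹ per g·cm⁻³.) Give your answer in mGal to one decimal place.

55.2

Combined gradient = 0.3086 − 0.04193 × 3.11 = 0.1781977 mGal/m
Combined elevation correction = 0.1781977 × 310.0 = 55.2 mGal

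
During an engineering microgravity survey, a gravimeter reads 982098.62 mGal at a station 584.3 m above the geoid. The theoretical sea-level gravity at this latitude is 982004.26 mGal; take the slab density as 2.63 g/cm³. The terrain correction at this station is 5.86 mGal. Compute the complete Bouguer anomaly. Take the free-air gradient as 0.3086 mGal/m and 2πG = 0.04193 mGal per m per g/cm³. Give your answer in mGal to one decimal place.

216.1

Free-air correction = 0.3086 × 584.3 = 180.31 mGal
Free-air anomaly = 982098.62 − 982004.26 + (180.31) = 274.67 mGal
Bouguer slab correction = 0.04193 × 2.63 × 584.3 = 64.43 mGal
Simple Bouguer anomaly = 274.67 − (64.43) = 210.24 mGal
Complete Bouguer anomaly = 210.24 + 5.86 = 216.10 mGal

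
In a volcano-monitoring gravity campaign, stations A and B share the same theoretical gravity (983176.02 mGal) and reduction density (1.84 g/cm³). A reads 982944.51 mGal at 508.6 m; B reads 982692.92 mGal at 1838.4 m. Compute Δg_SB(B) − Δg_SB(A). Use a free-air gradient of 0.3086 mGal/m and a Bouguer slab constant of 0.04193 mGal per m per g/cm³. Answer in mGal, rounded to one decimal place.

Δg_SB(A) = 982944.51 − 983176.02 + 0.3086×508.6 − 0.04193×1.84×508.6 = -113.80 mGal
Δg_SB(B) = 982692.92 − 983176.02 + 0.3086×1838.4 − 0.04193×1.84×1838.4 = -57.60 mGal
Difference = -57.60 − (-113.80) = 56.20 mGal

56.2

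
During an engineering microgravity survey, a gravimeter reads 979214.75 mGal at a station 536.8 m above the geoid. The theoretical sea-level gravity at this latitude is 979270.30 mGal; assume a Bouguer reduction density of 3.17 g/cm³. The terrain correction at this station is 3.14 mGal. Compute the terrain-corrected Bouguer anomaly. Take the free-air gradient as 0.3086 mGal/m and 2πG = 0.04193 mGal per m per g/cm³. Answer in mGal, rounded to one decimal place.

41.9

Free-air correction = 0.3086 × 536.8 = 165.66 mGal
Free-air anomaly = 979214.75 − 979270.30 + (165.66) = 110.11 mGal
Bouguer slab correction = 0.04193 × 3.17 × 536.8 = 71.35 mGal
Simple Bouguer anomaly = 110.11 − (71.35) = 38.76 mGal
Complete Bouguer anomaly = 38.76 + 3.14 = 41.90 mGal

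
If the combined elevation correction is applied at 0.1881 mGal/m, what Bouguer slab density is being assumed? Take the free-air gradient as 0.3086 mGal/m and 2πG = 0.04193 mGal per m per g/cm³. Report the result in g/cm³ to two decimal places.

0.1881 = 0.3086 − 0.04193 × ρ
ρ = (0.3086 − 0.1881) / 0.04193 = 2.87 g/cm³

2.87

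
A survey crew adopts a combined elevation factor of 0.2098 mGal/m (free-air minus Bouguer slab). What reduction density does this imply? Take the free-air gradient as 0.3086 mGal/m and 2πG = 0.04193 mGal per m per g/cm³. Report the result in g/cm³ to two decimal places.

0.2098 = 0.3086 − 0.04193 × ρ
ρ = (0.3086 − 0.2098) / 0.04193 = 2.36 g/cm³

2.36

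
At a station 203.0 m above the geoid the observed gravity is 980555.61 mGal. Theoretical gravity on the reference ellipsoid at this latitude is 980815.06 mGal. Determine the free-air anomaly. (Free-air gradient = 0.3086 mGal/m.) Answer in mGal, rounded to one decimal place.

Free-air correction = 0.3086 × 203.0 = 62.65 mGal
Free-air anomaly = 980555.61 − 980815.06 + (62.65) = -196.80 mGal

-196.8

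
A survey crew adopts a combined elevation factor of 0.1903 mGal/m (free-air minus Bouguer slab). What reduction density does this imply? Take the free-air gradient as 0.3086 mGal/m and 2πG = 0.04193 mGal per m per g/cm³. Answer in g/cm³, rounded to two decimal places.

2.82

0.1903 = 0.3086 − 0.04193 × ρ
ρ = (0.3086 − 0.1903) / 0.04193 = 2.82 g/cm³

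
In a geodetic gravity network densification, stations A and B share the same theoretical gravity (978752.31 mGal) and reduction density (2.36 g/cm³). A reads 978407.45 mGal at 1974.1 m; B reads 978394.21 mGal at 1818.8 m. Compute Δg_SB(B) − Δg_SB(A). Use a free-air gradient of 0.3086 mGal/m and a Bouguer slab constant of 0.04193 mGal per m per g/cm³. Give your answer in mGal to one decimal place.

-45.8

Δg_SB(A) = 978407.45 − 978752.31 + 0.3086×1974.1 − 0.04193×2.36×1974.1 = 69.00 mGal
Δg_SB(B) = 978394.21 − 978752.31 + 0.3086×1818.8 − 0.04193×2.36×1818.8 = 23.20 mGal
Difference = 23.20 − (69.00) = -45.80 mGal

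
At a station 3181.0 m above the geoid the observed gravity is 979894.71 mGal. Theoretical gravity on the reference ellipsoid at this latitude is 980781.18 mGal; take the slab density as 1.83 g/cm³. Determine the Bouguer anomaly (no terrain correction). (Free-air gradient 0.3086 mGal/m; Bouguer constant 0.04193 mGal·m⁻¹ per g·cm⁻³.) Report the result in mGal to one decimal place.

-148.9

Free-air correction = 0.3086 × 3181.0 = 981.66 mGal
Free-air anomaly = 979894.71 − 980781.18 + (981.66) = 95.19 mGal
Bouguer slab correction = 0.04193 × 1.83 × 3181.0 = 244.08 mGal
Simple Bouguer anomaly = 95.19 − (244.08) = -148.89 mGal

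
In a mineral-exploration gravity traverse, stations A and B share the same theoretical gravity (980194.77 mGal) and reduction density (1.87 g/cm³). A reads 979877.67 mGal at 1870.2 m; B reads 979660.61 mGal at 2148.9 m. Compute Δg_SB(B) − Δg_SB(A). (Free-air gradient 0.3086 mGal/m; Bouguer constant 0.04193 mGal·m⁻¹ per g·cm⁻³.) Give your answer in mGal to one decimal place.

Δg_SB(A) = 979877.67 − 980194.77 + 0.3086×1870.2 − 0.04193×1.87×1870.2 = 113.40 mGal
Δg_SB(B) = 979660.61 − 980194.77 + 0.3086×2148.9 − 0.04193×1.87×2148.9 = -39.50 mGal
Difference = -39.50 − (113.40) = -152.90 mGal

-152.9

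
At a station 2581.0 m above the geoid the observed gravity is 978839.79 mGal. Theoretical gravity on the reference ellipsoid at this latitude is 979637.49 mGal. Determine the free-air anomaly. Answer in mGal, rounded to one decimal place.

Free-air correction = 0.3086 × 2581.0 = 796.50 mGal
Free-air anomaly = 978839.79 − 979637.49 + (796.50) = -1.20 mGal

-1.2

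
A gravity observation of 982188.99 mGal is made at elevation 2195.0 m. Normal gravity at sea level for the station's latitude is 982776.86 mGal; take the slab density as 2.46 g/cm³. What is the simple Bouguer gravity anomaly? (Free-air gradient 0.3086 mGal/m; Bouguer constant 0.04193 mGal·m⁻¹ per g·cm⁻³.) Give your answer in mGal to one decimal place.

Free-air correction = 0.3086 × 2195.0 = 677.38 mGal
Free-air anomaly = 982188.99 − 982776.86 + (677.38) = 89.51 mGal
Bouguer slab correction = 0.04193 × 2.46 × 2195.0 = 226.41 mGal
Simple Bouguer anomaly = 89.51 − (226.41) = -136.90 mGal

-136.9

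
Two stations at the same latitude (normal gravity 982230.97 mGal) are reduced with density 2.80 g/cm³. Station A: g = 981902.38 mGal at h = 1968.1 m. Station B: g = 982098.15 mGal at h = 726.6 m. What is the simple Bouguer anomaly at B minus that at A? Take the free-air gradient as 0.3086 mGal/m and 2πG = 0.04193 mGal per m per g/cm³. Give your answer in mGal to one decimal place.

-41.6

Δg_SB(A) = 981902.38 − 982230.97 + 0.3086×1968.1 − 0.04193×2.80×1968.1 = 47.70 mGal
Δg_SB(B) = 982098.15 − 982230.97 + 0.3086×726.6 − 0.04193×2.80×726.6 = 6.10 mGal
Difference = 6.10 − (47.70) = -41.60 mGal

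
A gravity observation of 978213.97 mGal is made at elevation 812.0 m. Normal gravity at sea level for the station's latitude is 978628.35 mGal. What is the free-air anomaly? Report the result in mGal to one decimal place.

Free-air correction = 0.3086 × 812.0 = 250.58 mGal
Free-air anomaly = 978213.97 − 978628.35 + (250.58) = -163.80 mGal

-163.8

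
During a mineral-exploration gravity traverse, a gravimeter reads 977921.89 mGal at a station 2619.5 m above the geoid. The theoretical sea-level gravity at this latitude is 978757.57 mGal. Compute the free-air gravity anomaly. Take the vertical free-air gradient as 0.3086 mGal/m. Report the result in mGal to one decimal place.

Free-air correction = 0.3086 × 2619.5 = 808.38 mGal
Free-air anomaly = 977921.89 − 978757.57 + (808.38) = -27.30 mGal

-27.3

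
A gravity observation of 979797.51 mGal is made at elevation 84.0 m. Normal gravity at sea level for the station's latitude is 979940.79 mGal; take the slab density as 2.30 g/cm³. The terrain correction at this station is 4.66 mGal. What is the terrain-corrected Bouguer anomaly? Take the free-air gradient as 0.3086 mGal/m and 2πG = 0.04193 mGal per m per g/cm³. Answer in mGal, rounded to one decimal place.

Free-air correction = 0.3086 × 84.0 = 25.92 mGal
Free-air anomaly = 979797.51 − 979940.79 + (25.92) = -117.36 mGal
Bouguer slab correction = 0.04193 × 2.30 × 84.0 = 8.10 mGal
Simple Bouguer anomaly = -117.36 − (8.10) = -125.46 mGal
Complete Bouguer anomaly = -125.46 + 4.66 = -120.80 mGal

-120.8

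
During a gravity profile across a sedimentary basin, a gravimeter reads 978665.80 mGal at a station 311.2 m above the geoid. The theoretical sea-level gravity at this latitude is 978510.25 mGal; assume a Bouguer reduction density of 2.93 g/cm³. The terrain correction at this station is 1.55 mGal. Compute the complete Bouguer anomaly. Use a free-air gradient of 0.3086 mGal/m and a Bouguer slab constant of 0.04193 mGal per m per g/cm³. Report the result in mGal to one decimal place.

214.9

Free-air correction = 0.3086 × 311.2 = 96.04 mGal
Free-air anomaly = 978665.80 − 978510.25 + (96.04) = 251.59 mGal
Bouguer slab correction = 0.04193 × 2.93 × 311.2 = 38.23 mGal
Simple Bouguer anomaly = 251.59 − (38.23) = 213.36 mGal
Complete Bouguer anomaly = 213.36 + 1.55 = 214.91 mGal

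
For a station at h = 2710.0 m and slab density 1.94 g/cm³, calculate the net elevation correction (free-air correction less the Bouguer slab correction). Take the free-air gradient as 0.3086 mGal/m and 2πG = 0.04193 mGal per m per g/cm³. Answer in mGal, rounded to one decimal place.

Combined gradient = 0.3086 − 0.04193 × 1.94 = 0.2272558 mGal/m
Combined elevation correction = 0.2272558 × 2710.0 = 615.9 mGal

615.9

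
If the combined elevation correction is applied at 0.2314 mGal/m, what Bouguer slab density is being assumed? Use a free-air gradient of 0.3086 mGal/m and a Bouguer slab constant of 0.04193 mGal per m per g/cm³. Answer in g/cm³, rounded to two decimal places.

0.2314 = 0.3086 − 0.04193 × ρ
ρ = (0.3086 − 0.2314) / 0.04193 = 1.84 g/cm³

1.84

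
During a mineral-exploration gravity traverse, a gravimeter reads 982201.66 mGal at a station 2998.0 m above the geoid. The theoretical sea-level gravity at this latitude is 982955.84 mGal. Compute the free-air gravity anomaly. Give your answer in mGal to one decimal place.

Free-air correction = 0.3086 × 2998.0 = 925.18 mGal
Free-air anomaly = 982201.66 − 982955.84 + (925.18) = 171.00 mGal

171.0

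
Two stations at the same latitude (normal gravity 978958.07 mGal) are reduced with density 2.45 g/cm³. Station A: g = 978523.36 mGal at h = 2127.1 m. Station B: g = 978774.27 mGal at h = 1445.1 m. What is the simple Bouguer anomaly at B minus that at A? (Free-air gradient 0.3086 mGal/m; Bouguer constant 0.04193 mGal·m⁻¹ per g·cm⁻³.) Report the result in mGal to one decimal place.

110.5

Δg_SB(A) = 978523.36 − 978958.07 + 0.3086×2127.1 − 0.04193×2.45×2127.1 = 3.20 mGal
Δg_SB(B) = 978774.27 − 978958.07 + 0.3086×1445.1 − 0.04193×2.45×1445.1 = 113.70 mGal
Difference = 113.70 − (3.20) = 110.50 mGal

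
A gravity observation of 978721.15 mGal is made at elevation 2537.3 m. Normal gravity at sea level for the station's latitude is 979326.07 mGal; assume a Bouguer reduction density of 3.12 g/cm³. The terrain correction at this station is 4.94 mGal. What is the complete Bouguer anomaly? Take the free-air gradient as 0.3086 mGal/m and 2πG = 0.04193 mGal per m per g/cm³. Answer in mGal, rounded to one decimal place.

-148.9

Free-air correction = 0.3086 × 2537.3 = 783.01 mGal
Free-air anomaly = 978721.15 − 979326.07 + (783.01) = 178.09 mGal
Bouguer slab correction = 0.04193 × 3.12 × 2537.3 = 331.93 mGal
Simple Bouguer anomaly = 178.09 − (331.93) = -153.84 mGal
Complete Bouguer anomaly = -153.84 + 4.94 = -148.90 mGal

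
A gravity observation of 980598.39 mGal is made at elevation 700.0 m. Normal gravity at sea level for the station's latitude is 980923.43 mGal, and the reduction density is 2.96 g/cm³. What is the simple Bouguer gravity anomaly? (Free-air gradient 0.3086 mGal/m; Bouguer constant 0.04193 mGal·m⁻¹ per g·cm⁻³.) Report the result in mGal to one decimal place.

-195.9

Free-air correction = 0.3086 × 700.0 = 216.02 mGal
Free-air anomaly = 980598.39 − 980923.43 + (216.02) = -109.02 mGal
Bouguer slab correction = 0.04193 × 2.96 × 700.0 = 86.88 mGal
Simple Bouguer anomaly = -109.02 − (86.88) = -195.90 mGal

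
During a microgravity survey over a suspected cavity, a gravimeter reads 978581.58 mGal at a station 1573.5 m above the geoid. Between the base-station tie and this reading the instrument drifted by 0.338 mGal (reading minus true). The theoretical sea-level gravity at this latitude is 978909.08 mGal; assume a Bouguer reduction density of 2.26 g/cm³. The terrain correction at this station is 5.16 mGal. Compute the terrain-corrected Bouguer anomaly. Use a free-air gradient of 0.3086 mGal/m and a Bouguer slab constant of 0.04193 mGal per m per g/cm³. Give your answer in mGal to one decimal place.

13.8

Drift-corrected reading = 978581.58 − (0.338) = 978581.242 mGal
Free-air correction = 0.3086 × 1573.5 = 485.58 mGal
Free-air anomaly = 978581.242 − 978909.08 + (485.58) = 157.742 mGal
Bouguer slab correction = 0.04193 × 2.26 × 1573.5 = 149.11 mGal
Simple Bouguer anomaly = 157.742 − (149.11) = 8.632 mGal
Complete Bouguer anomaly = 8.632 + 5.16 = 13.792 mGal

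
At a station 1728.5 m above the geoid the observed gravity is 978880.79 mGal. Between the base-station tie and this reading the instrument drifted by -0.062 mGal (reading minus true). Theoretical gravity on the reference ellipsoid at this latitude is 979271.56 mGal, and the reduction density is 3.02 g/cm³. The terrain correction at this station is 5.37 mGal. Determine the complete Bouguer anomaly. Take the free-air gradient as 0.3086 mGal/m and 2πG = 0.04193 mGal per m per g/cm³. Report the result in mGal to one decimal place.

Drift-corrected reading = 978880.79 − (-0.062) = 978880.852 mGal
Free-air correction = 0.3086 × 1728.5 = 533.42 mGal
Free-air anomaly = 978880.852 − 979271.56 + (533.42) = 142.712 mGal
Bouguer slab correction = 0.04193 × 3.02 × 1728.5 = 218.88 mGal
Simple Bouguer anomaly = 142.712 − (218.88) = -76.168 mGal
Complete Bouguer anomaly = -76.168 + 5.37 = -70.798 mGal

-70.8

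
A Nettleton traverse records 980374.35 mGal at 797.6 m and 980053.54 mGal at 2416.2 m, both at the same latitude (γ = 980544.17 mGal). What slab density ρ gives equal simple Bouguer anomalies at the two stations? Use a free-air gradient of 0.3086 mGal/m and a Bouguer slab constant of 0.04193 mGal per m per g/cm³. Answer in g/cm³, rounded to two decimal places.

Δg_obs = 980053.54 − 980374.35 = -320.81 mGal over Δh = 2416.2 − 797.6 = 1618.6 m
Equal Bouguer anomalies ⇒ Δg_obs + (0.3086 − 0.04193ρ)·Δh = 0
0.3086 − 0.04193ρ = −Δg_obs/Δh = 0.19820
ρ = (0.3086 − 0.19820) / 0.04193 = 2.63 g/cm³

2.63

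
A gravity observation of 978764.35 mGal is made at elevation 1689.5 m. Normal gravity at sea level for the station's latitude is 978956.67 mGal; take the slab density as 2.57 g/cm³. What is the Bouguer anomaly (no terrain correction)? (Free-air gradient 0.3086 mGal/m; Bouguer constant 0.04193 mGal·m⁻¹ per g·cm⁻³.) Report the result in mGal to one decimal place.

Free-air correction = 0.3086 × 1689.5 = 521.38 mGal
Free-air anomaly = 978764.35 − 978956.67 + (521.38) = 329.06 mGal
Bouguer slab correction = 0.04193 × 2.57 × 1689.5 = 182.06 mGal
Simple Bouguer anomaly = 329.06 − (182.06) = 147.00 mGal

147.0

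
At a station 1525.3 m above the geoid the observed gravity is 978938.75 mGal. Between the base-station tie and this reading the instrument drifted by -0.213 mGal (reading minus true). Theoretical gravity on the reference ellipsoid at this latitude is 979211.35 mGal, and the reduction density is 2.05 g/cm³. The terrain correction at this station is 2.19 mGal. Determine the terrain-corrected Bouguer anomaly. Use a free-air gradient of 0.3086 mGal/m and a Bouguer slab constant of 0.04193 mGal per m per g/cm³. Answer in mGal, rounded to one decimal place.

69.4

Drift-corrected reading = 978938.75 − (-0.213) = 978938.963 mGal
Free-air correction = 0.3086 × 1525.3 = 470.71 mGal
Free-air anomaly = 978938.963 − 979211.35 + (470.71) = 198.323 mGal
Bouguer slab correction = 0.04193 × 2.05 × 1525.3 = 131.11 mGal
Simple Bouguer anomaly = 198.323 − (131.11) = 67.213 mGal
Complete Bouguer anomaly = 67.213 + 2.19 = 69.403 mGal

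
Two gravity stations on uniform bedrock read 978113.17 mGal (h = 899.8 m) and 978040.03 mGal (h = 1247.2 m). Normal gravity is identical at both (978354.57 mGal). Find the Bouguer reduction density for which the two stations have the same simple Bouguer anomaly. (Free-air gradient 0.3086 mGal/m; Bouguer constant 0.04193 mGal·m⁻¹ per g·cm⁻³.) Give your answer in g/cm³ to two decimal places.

2.34

Δg_obs = 978040.03 − 978113.17 = -73.14 mGal over Δh = 1247.2 − 899.8 = 347.4 m
Equal Bouguer anomalies ⇒ Δg_obs + (0.3086 − 0.04193ρ)·Δh = 0
0.3086 − 0.04193ρ = −Δg_obs/Δh = 0.21054
ρ = (0.3086 − 0.21054) / 0.04193 = 2.34 g/cm³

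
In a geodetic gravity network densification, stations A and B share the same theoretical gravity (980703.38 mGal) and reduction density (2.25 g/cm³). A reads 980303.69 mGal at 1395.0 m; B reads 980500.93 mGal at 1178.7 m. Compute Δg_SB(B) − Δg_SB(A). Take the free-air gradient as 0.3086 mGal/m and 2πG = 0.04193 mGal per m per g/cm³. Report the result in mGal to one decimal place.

150.9

Δg_SB(A) = 980303.69 − 980703.38 + 0.3086×1395.0 − 0.04193×2.25×1395.0 = -100.80 mGal
Δg_SB(B) = 980500.93 − 980703.38 + 0.3086×1178.7 − 0.04193×2.25×1178.7 = 50.10 mGal
Difference = 50.10 − (-100.80) = 150.90 mGal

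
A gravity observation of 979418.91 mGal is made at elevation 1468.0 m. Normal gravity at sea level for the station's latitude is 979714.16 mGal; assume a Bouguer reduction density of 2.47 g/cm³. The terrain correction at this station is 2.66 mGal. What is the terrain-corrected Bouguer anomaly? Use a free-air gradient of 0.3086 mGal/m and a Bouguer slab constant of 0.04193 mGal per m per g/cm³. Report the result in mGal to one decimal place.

8.4

Free-air correction = 0.3086 × 1468.0 = 453.02 mGal
Free-air anomaly = 979418.91 − 979714.16 + (453.02) = 157.77 mGal
Bouguer slab correction = 0.04193 × 2.47 × 1468.0 = 152.04 mGal
Simple Bouguer anomaly = 157.77 − (152.04) = 5.73 mGal
Complete Bouguer anomaly = 5.73 + 2.66 = 8.39 mGal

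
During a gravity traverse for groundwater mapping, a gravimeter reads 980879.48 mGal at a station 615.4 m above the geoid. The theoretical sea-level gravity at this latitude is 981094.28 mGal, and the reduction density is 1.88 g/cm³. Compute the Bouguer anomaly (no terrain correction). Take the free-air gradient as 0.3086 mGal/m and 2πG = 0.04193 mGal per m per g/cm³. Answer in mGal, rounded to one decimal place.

Free-air correction = 0.3086 × 615.4 = 189.91 mGal
Free-air anomaly = 980879.48 − 981094.28 + (189.91) = -24.89 mGal
Bouguer slab correction = 0.04193 × 1.88 × 615.4 = 48.51 mGal
Simple Bouguer anomaly = -24.89 − (48.51) = -73.40 mGal

-73.4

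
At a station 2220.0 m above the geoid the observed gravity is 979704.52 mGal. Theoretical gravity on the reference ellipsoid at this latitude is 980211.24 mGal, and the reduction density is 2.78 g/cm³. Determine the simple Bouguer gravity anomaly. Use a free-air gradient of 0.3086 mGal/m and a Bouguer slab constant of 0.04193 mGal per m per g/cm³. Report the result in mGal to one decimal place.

Free-air correction = 0.3086 × 2220.0 = 685.09 mGal
Free-air anomaly = 979704.52 − 980211.24 + (685.09) = 178.37 mGal
Bouguer slab correction = 0.04193 × 2.78 × 2220.0 = 258.78 mGal
Simple Bouguer anomaly = 178.37 − (258.78) = -80.41 mGal

-80.4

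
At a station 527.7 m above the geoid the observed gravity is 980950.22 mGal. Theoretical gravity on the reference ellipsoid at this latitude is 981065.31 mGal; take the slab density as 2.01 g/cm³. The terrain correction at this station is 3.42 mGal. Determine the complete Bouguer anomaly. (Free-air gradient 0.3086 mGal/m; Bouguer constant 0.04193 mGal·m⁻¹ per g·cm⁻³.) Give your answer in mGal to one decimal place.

Free-air correction = 0.3086 × 527.7 = 162.85 mGal
Free-air anomaly = 980950.22 − 981065.31 + (162.85) = 47.76 mGal
Bouguer slab correction = 0.04193 × 2.01 × 527.7 = 44.47 mGal
Simple Bouguer anomaly = 47.76 − (44.47) = 3.29 mGal
Complete Bouguer anomaly = 3.29 + 3.42 = 6.71 mGal

6.7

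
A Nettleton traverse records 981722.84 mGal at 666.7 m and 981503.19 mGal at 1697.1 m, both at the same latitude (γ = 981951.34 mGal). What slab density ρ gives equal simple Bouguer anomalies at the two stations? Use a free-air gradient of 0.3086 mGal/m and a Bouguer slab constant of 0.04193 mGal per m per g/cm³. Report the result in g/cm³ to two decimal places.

2.28

Δg_obs = 981503.19 − 981722.84 = -219.65 mGal over Δh = 1697.1 − 666.7 = 1030.4 m
Equal Bouguer anomalies ⇒ Δg_obs + (0.3086 − 0.04193ρ)·Δh = 0
0.3086 − 0.04193ρ = −Δg_obs/Δh = 0.21317
ρ = (0.3086 − 0.21317) / 0.04193 = 2.28 g/cm³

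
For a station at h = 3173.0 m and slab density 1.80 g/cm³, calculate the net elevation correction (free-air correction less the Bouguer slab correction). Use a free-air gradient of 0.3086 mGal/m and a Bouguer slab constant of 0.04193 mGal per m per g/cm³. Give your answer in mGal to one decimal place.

739.7

Combined gradient = 0.3086 − 0.04193 × 1.80 = 0.2331260 mGal/m
Combined elevation correction = 0.2331260 × 3173.0 = 739.7 mGal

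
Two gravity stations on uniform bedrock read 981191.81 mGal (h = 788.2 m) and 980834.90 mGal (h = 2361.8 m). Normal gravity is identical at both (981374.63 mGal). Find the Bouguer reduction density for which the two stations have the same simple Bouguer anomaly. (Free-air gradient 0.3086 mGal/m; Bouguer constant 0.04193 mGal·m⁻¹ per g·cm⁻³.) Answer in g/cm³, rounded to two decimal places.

1.95

Δg_obs = 980834.90 − 981191.81 = -356.91 mGal over Δh = 2361.8 − 788.2 = 1573.6 m
Equal Bouguer anomalies ⇒ Δg_obs + (0.3086 − 0.04193ρ)·Δh = 0
0.3086 − 0.04193ρ = −Δg_obs/Δh = 0.22681
ρ = (0.3086 − 0.22681) / 0.04193 = 1.95 g/cm³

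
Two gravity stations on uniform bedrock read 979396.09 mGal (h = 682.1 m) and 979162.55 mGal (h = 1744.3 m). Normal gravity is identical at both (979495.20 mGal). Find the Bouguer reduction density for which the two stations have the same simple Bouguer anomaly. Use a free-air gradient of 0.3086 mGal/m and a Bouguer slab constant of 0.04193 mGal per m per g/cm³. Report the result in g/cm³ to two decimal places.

2.12

Δg_obs = 979162.55 − 979396.09 = -233.54 mGal over Δh = 1744.3 − 682.1 = 1062.2 m
Equal Bouguer anomalies ⇒ Δg_obs + (0.3086 − 0.04193ρ)·Δh = 0
0.3086 − 0.04193ρ = −Δg_obs/Δh = 0.21986
ρ = (0.3086 − 0.21986) / 0.04193 = 2.12 g/cm³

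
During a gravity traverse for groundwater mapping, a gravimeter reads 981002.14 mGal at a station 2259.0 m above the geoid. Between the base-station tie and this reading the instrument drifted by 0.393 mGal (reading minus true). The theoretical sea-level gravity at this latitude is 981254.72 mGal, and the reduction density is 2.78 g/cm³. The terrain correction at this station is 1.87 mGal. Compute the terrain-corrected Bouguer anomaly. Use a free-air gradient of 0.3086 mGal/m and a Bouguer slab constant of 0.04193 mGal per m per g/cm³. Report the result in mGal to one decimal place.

182.7

Drift-corrected reading = 981002.14 − (0.393) = 981001.747 mGal
Free-air correction = 0.3086 × 2259.0 = 697.13 mGal
Free-air anomaly = 981001.747 − 981254.72 + (697.13) = 444.157 mGal
Bouguer slab correction = 0.04193 × 2.78 × 2259.0 = 263.32 mGal
Simple Bouguer anomaly = 444.157 − (263.32) = 180.837 mGal
Complete Bouguer anomaly = 180.837 + 1.87 = 182.707 mGal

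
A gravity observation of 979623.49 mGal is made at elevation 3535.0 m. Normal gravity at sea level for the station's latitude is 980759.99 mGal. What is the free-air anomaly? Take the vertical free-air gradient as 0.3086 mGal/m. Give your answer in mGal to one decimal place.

Free-air correction = 0.3086 × 3535.0 = 1090.90 mGal
Free-air anomaly = 979623.49 − 980759.99 + (1090.90) = -45.60 mGal

-45.6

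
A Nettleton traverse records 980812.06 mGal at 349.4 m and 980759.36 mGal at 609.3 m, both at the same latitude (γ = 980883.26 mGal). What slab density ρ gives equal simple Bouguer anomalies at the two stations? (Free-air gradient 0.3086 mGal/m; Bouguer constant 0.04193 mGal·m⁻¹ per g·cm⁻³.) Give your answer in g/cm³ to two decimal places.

2.52

Δg_obs = 980759.36 − 980812.06 = -52.70 mGal over Δh = 609.3 − 349.4 = 259.9 m
Equal Bouguer anomalies ⇒ Δg_obs + (0.3086 − 0.04193ρ)·Δh = 0
0.3086 − 0.04193ρ = −Δg_obs/Δh = 0.20277
ρ = (0.3086 − 0.20277) / 0.04193 = 2.52 g/cm³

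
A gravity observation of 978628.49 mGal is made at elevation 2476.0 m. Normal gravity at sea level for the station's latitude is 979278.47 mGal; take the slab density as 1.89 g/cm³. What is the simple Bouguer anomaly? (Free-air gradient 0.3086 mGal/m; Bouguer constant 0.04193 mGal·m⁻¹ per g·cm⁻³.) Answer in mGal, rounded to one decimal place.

Free-air correction = 0.3086 × 2476.0 = 764.09 mGal
Free-air anomaly = 978628.49 − 979278.47 + (764.09) = 114.11 mGal
Bouguer slab correction = 0.04193 × 1.89 × 2476.0 = 196.22 mGal
Simple Bouguer anomaly = 114.11 − (196.22) = -82.11 mGal

-82.1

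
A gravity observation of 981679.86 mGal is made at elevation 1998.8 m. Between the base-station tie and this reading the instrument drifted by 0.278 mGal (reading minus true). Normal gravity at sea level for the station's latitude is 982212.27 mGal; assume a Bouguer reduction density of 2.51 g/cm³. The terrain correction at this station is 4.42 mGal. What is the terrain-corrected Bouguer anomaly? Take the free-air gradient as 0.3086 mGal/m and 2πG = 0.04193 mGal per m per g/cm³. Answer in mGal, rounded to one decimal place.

-121.8

Drift-corrected reading = 981679.86 − (0.278) = 981679.582 mGal
Free-air correction = 0.3086 × 1998.8 = 616.83 mGal
Free-air anomaly = 981679.582 − 982212.27 + (616.83) = 84.142 mGal
Bouguer slab correction = 0.04193 × 2.51 × 1998.8 = 210.36 mGal
Simple Bouguer anomaly = 84.142 − (210.36) = -126.218 mGal
Complete Bouguer anomaly = -126.218 + 4.42 = -121.798 mGal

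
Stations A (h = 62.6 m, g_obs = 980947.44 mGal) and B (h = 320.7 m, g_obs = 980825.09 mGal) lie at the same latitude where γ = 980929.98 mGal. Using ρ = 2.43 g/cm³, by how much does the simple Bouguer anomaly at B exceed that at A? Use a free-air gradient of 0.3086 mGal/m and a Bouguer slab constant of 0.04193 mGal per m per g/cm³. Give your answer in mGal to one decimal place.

-69.0

Δg_SB(A) = 980947.44 − 980929.98 + 0.3086×62.6 − 0.04193×2.43×62.6 = 30.40 mGal
Δg_SB(B) = 980825.09 − 980929.98 + 0.3086×320.7 − 0.04193×2.43×320.7 = -38.60 mGal
Difference = -38.60 − (30.40) = -69.00 mGal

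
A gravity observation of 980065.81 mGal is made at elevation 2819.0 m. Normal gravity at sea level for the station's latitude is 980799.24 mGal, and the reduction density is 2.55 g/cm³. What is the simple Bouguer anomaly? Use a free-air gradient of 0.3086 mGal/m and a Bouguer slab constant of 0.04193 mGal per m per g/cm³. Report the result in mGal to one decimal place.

-164.9

Free-air correction = 0.3086 × 2819.0 = 869.94 mGal
Free-air anomaly = 980065.81 − 980799.24 + (869.94) = 136.51 mGal
Bouguer slab correction = 0.04193 × 2.55 × 2819.0 = 301.41 mGal
Simple Bouguer anomaly = 136.51 − (301.41) = -164.90 mGal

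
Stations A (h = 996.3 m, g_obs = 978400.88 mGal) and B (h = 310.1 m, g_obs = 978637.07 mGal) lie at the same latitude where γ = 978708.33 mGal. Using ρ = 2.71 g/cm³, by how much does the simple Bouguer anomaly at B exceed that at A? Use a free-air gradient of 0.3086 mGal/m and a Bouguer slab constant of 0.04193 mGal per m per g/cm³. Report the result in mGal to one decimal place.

Δg_SB(A) = 978400.88 − 978708.33 + 0.3086×996.3 − 0.04193×2.71×996.3 = -113.20 mGal
Δg_SB(B) = 978637.07 − 978708.33 + 0.3086×310.1 − 0.04193×2.71×310.1 = -10.80 mGal
Difference = -10.80 − (-113.20) = 102.40 mGal

102.4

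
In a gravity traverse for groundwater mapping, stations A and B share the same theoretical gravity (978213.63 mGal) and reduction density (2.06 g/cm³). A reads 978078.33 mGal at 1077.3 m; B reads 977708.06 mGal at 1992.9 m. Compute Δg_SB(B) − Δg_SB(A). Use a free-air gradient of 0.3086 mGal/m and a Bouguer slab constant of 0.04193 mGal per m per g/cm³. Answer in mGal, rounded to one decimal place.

Δg_SB(A) = 978078.33 − 978213.63 + 0.3086×1077.3 − 0.04193×2.06×1077.3 = 104.10 mGal
Δg_SB(B) = 977708.06 − 978213.63 + 0.3086×1992.9 − 0.04193×2.06×1992.9 = -62.70 mGal
Difference = -62.70 − (104.10) = -166.80 mGal

-166.8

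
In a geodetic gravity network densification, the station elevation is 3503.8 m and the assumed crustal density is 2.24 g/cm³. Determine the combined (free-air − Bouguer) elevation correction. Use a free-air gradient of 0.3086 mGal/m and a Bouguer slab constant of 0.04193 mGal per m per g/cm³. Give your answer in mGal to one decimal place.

Combined gradient = 0.3086 − 0.04193 × 2.24 = 0.2146768 mGal/m
Combined elevation correction = 0.2146768 × 3503.8 = 752.2 mGal

752.2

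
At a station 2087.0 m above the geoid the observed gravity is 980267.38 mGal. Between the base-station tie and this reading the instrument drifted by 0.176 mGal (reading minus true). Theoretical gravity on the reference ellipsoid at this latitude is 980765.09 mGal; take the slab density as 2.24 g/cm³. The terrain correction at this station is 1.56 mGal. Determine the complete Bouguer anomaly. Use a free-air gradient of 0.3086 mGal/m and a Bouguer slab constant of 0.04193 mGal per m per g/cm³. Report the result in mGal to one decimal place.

-48.3

Drift-corrected reading = 980267.38 − (0.176) = 980267.204 mGal
Free-air correction = 0.3086 × 2087.0 = 644.05 mGal
Free-air anomaly = 980267.204 − 980765.09 + (644.05) = 146.164 mGal
Bouguer slab correction = 0.04193 × 2.24 × 2087.0 = 196.02 mGal
Simple Bouguer anomaly = 146.164 − (196.02) = -49.856 mGal
Complete Bouguer anomaly = -49.856 + 1.56 = -48.296 mGal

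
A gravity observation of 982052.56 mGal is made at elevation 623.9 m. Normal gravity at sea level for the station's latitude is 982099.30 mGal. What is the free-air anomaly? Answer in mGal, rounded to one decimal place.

145.8

Free-air correction = 0.3086 × 623.9 = 192.54 mGal
Free-air anomaly = 982052.56 − 982099.30 + (192.54) = 145.80 mGal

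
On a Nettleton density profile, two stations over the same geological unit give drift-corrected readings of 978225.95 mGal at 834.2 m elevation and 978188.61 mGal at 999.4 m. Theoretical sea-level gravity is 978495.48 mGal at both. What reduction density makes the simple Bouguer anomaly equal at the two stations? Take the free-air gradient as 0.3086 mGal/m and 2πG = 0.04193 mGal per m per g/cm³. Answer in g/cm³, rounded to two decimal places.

Δg_obs = 978188.61 − 978225.95 = -37.34 mGal over Δh = 999.4 − 834.2 = 165.2 m
Equal Bouguer anomalies ⇒ Δg_obs + (0.3086 − 0.04193ρ)·Δh = 0
0.3086 − 0.04193ρ = −Δg_obs/Δh = 0.22603
ρ = (0.3086 − 0.22603) / 0.04193 = 1.97 g/cm³

1.97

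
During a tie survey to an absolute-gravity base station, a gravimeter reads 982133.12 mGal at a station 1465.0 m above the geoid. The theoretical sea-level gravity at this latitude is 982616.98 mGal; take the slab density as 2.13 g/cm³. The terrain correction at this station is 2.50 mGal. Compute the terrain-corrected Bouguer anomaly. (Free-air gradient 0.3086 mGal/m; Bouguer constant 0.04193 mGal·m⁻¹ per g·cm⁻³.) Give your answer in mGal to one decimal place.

-160.1

Free-air correction = 0.3086 × 1465.0 = 452.10 mGal
Free-air anomaly = 982133.12 − 982616.98 + (452.10) = -31.76 mGal
Bouguer slab correction = 0.04193 × 2.13 × 1465.0 = 130.84 mGal
Simple Bouguer anomaly = -31.76 − (130.84) = -162.60 mGal
Complete Bouguer anomaly = -162.60 + 2.50 = -160.10 mGal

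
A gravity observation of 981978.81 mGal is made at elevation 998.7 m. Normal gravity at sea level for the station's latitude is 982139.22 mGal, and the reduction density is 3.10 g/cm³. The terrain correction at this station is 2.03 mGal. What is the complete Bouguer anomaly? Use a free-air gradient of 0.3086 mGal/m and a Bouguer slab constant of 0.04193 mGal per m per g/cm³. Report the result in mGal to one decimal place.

20.0

Free-air correction = 0.3086 × 998.7 = 308.20 mGal
Free-air anomaly = 981978.81 − 982139.22 + (308.20) = 147.79 mGal
Bouguer slab correction = 0.04193 × 3.10 × 998.7 = 129.81 mGal
Simple Bouguer anomaly = 147.79 − (129.81) = 17.98 mGal
Complete Bouguer anomaly = 17.98 + 2.03 = 20.01 mGal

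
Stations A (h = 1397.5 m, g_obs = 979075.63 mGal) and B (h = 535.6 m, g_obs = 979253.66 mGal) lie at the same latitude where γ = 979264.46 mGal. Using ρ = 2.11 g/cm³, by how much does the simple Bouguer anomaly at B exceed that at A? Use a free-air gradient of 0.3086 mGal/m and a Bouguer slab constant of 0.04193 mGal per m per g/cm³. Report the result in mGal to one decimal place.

Δg_SB(A) = 979075.63 − 979264.46 + 0.3086×1397.5 − 0.04193×2.11×1397.5 = 118.80 mGal
Δg_SB(B) = 979253.66 − 979264.46 + 0.3086×535.6 − 0.04193×2.11×535.6 = 107.10 mGal
Difference = 107.10 − (118.80) = -11.70 mGal

-11.7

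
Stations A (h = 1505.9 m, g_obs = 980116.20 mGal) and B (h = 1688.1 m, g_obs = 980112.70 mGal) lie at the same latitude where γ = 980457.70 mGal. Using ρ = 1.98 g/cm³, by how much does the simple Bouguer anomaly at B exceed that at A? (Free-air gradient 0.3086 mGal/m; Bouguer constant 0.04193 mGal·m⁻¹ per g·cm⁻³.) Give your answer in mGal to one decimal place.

Δg_SB(A) = 980116.20 − 980457.70 + 0.3086×1505.9 − 0.04193×1.98×1505.9 = -1.80 mGal
Δg_SB(B) = 980112.70 − 980457.70 + 0.3086×1688.1 − 0.04193×1.98×1688.1 = 35.80 mGal
Difference = 35.80 − (-1.80) = 37.60 mGal

37.6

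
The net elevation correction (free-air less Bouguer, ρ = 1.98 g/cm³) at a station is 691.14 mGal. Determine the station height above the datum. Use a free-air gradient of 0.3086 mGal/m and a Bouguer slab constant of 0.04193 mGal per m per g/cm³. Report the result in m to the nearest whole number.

Combined gradient = 0.3086 − 0.04193 × 1.98 = 0.2255786 mGal/m
h = 691.14 / 0.2255786 = 3063.85 m

3064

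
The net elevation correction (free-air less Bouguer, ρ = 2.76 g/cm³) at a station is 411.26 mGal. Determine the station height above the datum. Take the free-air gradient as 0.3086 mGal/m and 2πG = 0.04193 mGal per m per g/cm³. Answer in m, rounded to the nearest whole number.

2132

Combined gradient = 0.3086 − 0.04193 × 2.76 = 0.1928732 mGal/m
h = 411.26 / 0.1928732 = 2132.28 m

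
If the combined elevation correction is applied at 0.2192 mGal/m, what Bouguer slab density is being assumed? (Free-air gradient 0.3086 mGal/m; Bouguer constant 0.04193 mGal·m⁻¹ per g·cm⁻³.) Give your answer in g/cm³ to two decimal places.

0.2192 = 0.3086 − 0.04193 × ρ
ρ = (0.3086 − 0.2192) / 0.04193 = 2.13 g/cm³

2.13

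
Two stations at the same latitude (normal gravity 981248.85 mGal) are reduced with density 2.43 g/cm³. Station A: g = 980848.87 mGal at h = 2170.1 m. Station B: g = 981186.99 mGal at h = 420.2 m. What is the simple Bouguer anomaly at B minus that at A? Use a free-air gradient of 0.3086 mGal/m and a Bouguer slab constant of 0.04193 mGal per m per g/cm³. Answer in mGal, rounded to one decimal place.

Δg_SB(A) = 980848.87 − 981248.85 + 0.3086×2170.1 − 0.04193×2.43×2170.1 = 48.60 mGal
Δg_SB(B) = 981186.99 − 981248.85 + 0.3086×420.2 − 0.04193×2.43×420.2 = 25.00 mGal
Difference = 25.00 − (48.60) = -23.60 mGal

-23.6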